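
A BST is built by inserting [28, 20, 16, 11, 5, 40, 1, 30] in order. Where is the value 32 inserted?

Starting tree (level order): [28, 20, 40, 16, None, 30, None, 11, None, None, None, 5, None, 1]
Insertion path: 28 -> 40 -> 30
Result: insert 32 as right child of 30
Final tree (level order): [28, 20, 40, 16, None, 30, None, 11, None, None, 32, 5, None, None, None, 1]


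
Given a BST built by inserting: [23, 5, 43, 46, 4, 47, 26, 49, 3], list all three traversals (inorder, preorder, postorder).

Tree insertion order: [23, 5, 43, 46, 4, 47, 26, 49, 3]
Tree (level-order array): [23, 5, 43, 4, None, 26, 46, 3, None, None, None, None, 47, None, None, None, 49]
Inorder (L, root, R): [3, 4, 5, 23, 26, 43, 46, 47, 49]
Preorder (root, L, R): [23, 5, 4, 3, 43, 26, 46, 47, 49]
Postorder (L, R, root): [3, 4, 5, 26, 49, 47, 46, 43, 23]


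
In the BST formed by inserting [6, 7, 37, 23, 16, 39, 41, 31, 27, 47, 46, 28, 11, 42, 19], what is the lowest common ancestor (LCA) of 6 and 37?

Tree insertion order: [6, 7, 37, 23, 16, 39, 41, 31, 27, 47, 46, 28, 11, 42, 19]
Tree (level-order array): [6, None, 7, None, 37, 23, 39, 16, 31, None, 41, 11, 19, 27, None, None, 47, None, None, None, None, None, 28, 46, None, None, None, 42]
In a BST, the LCA of p=6, q=37 is the first node v on the
root-to-leaf path with p <= v <= q (go left if both < v, right if both > v).
Walk from root:
  at 6: 6 <= 6 <= 37, this is the LCA
LCA = 6


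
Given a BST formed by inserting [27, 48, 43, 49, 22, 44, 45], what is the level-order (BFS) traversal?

Tree insertion order: [27, 48, 43, 49, 22, 44, 45]
Tree (level-order array): [27, 22, 48, None, None, 43, 49, None, 44, None, None, None, 45]
BFS from the root, enqueuing left then right child of each popped node:
  queue [27] -> pop 27, enqueue [22, 48], visited so far: [27]
  queue [22, 48] -> pop 22, enqueue [none], visited so far: [27, 22]
  queue [48] -> pop 48, enqueue [43, 49], visited so far: [27, 22, 48]
  queue [43, 49] -> pop 43, enqueue [44], visited so far: [27, 22, 48, 43]
  queue [49, 44] -> pop 49, enqueue [none], visited so far: [27, 22, 48, 43, 49]
  queue [44] -> pop 44, enqueue [45], visited so far: [27, 22, 48, 43, 49, 44]
  queue [45] -> pop 45, enqueue [none], visited so far: [27, 22, 48, 43, 49, 44, 45]
Result: [27, 22, 48, 43, 49, 44, 45]


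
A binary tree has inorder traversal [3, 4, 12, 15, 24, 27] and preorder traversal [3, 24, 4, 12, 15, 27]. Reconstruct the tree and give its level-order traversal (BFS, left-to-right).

Inorder:  [3, 4, 12, 15, 24, 27]
Preorder: [3, 24, 4, 12, 15, 27]
Algorithm: preorder visits root first, so consume preorder in order;
for each root, split the current inorder slice at that value into
left-subtree inorder and right-subtree inorder, then recurse.
Recursive splits:
  root=3; inorder splits into left=[], right=[4, 12, 15, 24, 27]
  root=24; inorder splits into left=[4, 12, 15], right=[27]
  root=4; inorder splits into left=[], right=[12, 15]
  root=12; inorder splits into left=[], right=[15]
  root=15; inorder splits into left=[], right=[]
  root=27; inorder splits into left=[], right=[]
Reconstructed level-order: [3, 24, 4, 27, 12, 15]


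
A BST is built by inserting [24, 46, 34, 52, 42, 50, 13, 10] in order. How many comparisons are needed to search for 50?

Search path for 50: 24 -> 46 -> 52 -> 50
Found: True
Comparisons: 4


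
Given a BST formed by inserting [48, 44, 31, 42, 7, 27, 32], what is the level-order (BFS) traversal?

Tree insertion order: [48, 44, 31, 42, 7, 27, 32]
Tree (level-order array): [48, 44, None, 31, None, 7, 42, None, 27, 32]
BFS from the root, enqueuing left then right child of each popped node:
  queue [48] -> pop 48, enqueue [44], visited so far: [48]
  queue [44] -> pop 44, enqueue [31], visited so far: [48, 44]
  queue [31] -> pop 31, enqueue [7, 42], visited so far: [48, 44, 31]
  queue [7, 42] -> pop 7, enqueue [27], visited so far: [48, 44, 31, 7]
  queue [42, 27] -> pop 42, enqueue [32], visited so far: [48, 44, 31, 7, 42]
  queue [27, 32] -> pop 27, enqueue [none], visited so far: [48, 44, 31, 7, 42, 27]
  queue [32] -> pop 32, enqueue [none], visited so far: [48, 44, 31, 7, 42, 27, 32]
Result: [48, 44, 31, 7, 42, 27, 32]


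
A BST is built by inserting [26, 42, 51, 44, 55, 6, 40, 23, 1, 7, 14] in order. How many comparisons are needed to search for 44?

Search path for 44: 26 -> 42 -> 51 -> 44
Found: True
Comparisons: 4


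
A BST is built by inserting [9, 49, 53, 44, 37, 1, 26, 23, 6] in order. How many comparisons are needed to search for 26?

Search path for 26: 9 -> 49 -> 44 -> 37 -> 26
Found: True
Comparisons: 5


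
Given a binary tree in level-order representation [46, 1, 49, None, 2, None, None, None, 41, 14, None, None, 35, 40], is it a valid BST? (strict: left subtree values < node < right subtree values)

Level-order array: [46, 1, 49, None, 2, None, None, None, 41, 14, None, None, 35, 40]
Validate using subtree bounds (lo, hi): at each node, require lo < value < hi,
then recurse left with hi=value and right with lo=value.
Preorder trace (stopping at first violation):
  at node 46 with bounds (-inf, +inf): OK
  at node 1 with bounds (-inf, 46): OK
  at node 2 with bounds (1, 46): OK
  at node 41 with bounds (2, 46): OK
  at node 14 with bounds (2, 41): OK
  at node 35 with bounds (14, 41): OK
  at node 40 with bounds (14, 35): VIOLATION
Node 40 violates its bound: not (14 < 40 < 35).
Result: Not a valid BST


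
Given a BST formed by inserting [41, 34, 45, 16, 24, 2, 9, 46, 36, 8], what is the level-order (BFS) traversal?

Tree insertion order: [41, 34, 45, 16, 24, 2, 9, 46, 36, 8]
Tree (level-order array): [41, 34, 45, 16, 36, None, 46, 2, 24, None, None, None, None, None, 9, None, None, 8]
BFS from the root, enqueuing left then right child of each popped node:
  queue [41] -> pop 41, enqueue [34, 45], visited so far: [41]
  queue [34, 45] -> pop 34, enqueue [16, 36], visited so far: [41, 34]
  queue [45, 16, 36] -> pop 45, enqueue [46], visited so far: [41, 34, 45]
  queue [16, 36, 46] -> pop 16, enqueue [2, 24], visited so far: [41, 34, 45, 16]
  queue [36, 46, 2, 24] -> pop 36, enqueue [none], visited so far: [41, 34, 45, 16, 36]
  queue [46, 2, 24] -> pop 46, enqueue [none], visited so far: [41, 34, 45, 16, 36, 46]
  queue [2, 24] -> pop 2, enqueue [9], visited so far: [41, 34, 45, 16, 36, 46, 2]
  queue [24, 9] -> pop 24, enqueue [none], visited so far: [41, 34, 45, 16, 36, 46, 2, 24]
  queue [9] -> pop 9, enqueue [8], visited so far: [41, 34, 45, 16, 36, 46, 2, 24, 9]
  queue [8] -> pop 8, enqueue [none], visited so far: [41, 34, 45, 16, 36, 46, 2, 24, 9, 8]
Result: [41, 34, 45, 16, 36, 46, 2, 24, 9, 8]


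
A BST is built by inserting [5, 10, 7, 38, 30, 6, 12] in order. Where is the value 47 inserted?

Starting tree (level order): [5, None, 10, 7, 38, 6, None, 30, None, None, None, 12]
Insertion path: 5 -> 10 -> 38
Result: insert 47 as right child of 38
Final tree (level order): [5, None, 10, 7, 38, 6, None, 30, 47, None, None, 12]


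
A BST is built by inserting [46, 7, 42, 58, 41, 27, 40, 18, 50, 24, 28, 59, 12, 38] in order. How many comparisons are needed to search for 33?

Search path for 33: 46 -> 7 -> 42 -> 41 -> 27 -> 40 -> 28 -> 38
Found: False
Comparisons: 8


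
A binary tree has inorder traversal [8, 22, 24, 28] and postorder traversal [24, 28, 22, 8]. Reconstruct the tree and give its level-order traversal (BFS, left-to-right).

Inorder:   [8, 22, 24, 28]
Postorder: [24, 28, 22, 8]
Algorithm: postorder visits root last, so walk postorder right-to-left;
each value is the root of the current inorder slice — split it at that
value, recurse on the right subtree first, then the left.
Recursive splits:
  root=8; inorder splits into left=[], right=[22, 24, 28]
  root=22; inorder splits into left=[], right=[24, 28]
  root=28; inorder splits into left=[24], right=[]
  root=24; inorder splits into left=[], right=[]
Reconstructed level-order: [8, 22, 28, 24]


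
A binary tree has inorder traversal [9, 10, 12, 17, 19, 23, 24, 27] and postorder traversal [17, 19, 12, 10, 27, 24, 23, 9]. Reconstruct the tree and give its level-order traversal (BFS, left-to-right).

Inorder:   [9, 10, 12, 17, 19, 23, 24, 27]
Postorder: [17, 19, 12, 10, 27, 24, 23, 9]
Algorithm: postorder visits root last, so walk postorder right-to-left;
each value is the root of the current inorder slice — split it at that
value, recurse on the right subtree first, then the left.
Recursive splits:
  root=9; inorder splits into left=[], right=[10, 12, 17, 19, 23, 24, 27]
  root=23; inorder splits into left=[10, 12, 17, 19], right=[24, 27]
  root=24; inorder splits into left=[], right=[27]
  root=27; inorder splits into left=[], right=[]
  root=10; inorder splits into left=[], right=[12, 17, 19]
  root=12; inorder splits into left=[], right=[17, 19]
  root=19; inorder splits into left=[17], right=[]
  root=17; inorder splits into left=[], right=[]
Reconstructed level-order: [9, 23, 10, 24, 12, 27, 19, 17]


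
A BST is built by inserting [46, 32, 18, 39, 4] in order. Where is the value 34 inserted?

Starting tree (level order): [46, 32, None, 18, 39, 4]
Insertion path: 46 -> 32 -> 39
Result: insert 34 as left child of 39
Final tree (level order): [46, 32, None, 18, 39, 4, None, 34]


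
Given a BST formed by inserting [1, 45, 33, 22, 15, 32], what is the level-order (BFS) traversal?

Tree insertion order: [1, 45, 33, 22, 15, 32]
Tree (level-order array): [1, None, 45, 33, None, 22, None, 15, 32]
BFS from the root, enqueuing left then right child of each popped node:
  queue [1] -> pop 1, enqueue [45], visited so far: [1]
  queue [45] -> pop 45, enqueue [33], visited so far: [1, 45]
  queue [33] -> pop 33, enqueue [22], visited so far: [1, 45, 33]
  queue [22] -> pop 22, enqueue [15, 32], visited so far: [1, 45, 33, 22]
  queue [15, 32] -> pop 15, enqueue [none], visited so far: [1, 45, 33, 22, 15]
  queue [32] -> pop 32, enqueue [none], visited so far: [1, 45, 33, 22, 15, 32]
Result: [1, 45, 33, 22, 15, 32]


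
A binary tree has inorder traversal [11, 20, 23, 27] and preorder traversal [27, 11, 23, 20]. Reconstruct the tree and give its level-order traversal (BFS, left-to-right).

Inorder:  [11, 20, 23, 27]
Preorder: [27, 11, 23, 20]
Algorithm: preorder visits root first, so consume preorder in order;
for each root, split the current inorder slice at that value into
left-subtree inorder and right-subtree inorder, then recurse.
Recursive splits:
  root=27; inorder splits into left=[11, 20, 23], right=[]
  root=11; inorder splits into left=[], right=[20, 23]
  root=23; inorder splits into left=[20], right=[]
  root=20; inorder splits into left=[], right=[]
Reconstructed level-order: [27, 11, 23, 20]


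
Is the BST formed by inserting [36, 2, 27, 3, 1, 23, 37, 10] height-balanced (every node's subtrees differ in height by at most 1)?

Tree (level-order array): [36, 2, 37, 1, 27, None, None, None, None, 3, None, None, 23, 10]
Definition: a tree is height-balanced if, at every node, |h(left) - h(right)| <= 1 (empty subtree has height -1).
Bottom-up per-node check:
  node 1: h_left=-1, h_right=-1, diff=0 [OK], height=0
  node 10: h_left=-1, h_right=-1, diff=0 [OK], height=0
  node 23: h_left=0, h_right=-1, diff=1 [OK], height=1
  node 3: h_left=-1, h_right=1, diff=2 [FAIL (|-1-1|=2 > 1)], height=2
  node 27: h_left=2, h_right=-1, diff=3 [FAIL (|2--1|=3 > 1)], height=3
  node 2: h_left=0, h_right=3, diff=3 [FAIL (|0-3|=3 > 1)], height=4
  node 37: h_left=-1, h_right=-1, diff=0 [OK], height=0
  node 36: h_left=4, h_right=0, diff=4 [FAIL (|4-0|=4 > 1)], height=5
Node 3 violates the condition: |-1 - 1| = 2 > 1.
Result: Not balanced


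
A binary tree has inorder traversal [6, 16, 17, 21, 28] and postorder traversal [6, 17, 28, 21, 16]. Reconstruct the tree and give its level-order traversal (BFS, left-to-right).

Inorder:   [6, 16, 17, 21, 28]
Postorder: [6, 17, 28, 21, 16]
Algorithm: postorder visits root last, so walk postorder right-to-left;
each value is the root of the current inorder slice — split it at that
value, recurse on the right subtree first, then the left.
Recursive splits:
  root=16; inorder splits into left=[6], right=[17, 21, 28]
  root=21; inorder splits into left=[17], right=[28]
  root=28; inorder splits into left=[], right=[]
  root=17; inorder splits into left=[], right=[]
  root=6; inorder splits into left=[], right=[]
Reconstructed level-order: [16, 6, 21, 17, 28]


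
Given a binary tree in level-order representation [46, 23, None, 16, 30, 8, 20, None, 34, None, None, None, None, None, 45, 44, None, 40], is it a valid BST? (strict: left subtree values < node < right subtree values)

Level-order array: [46, 23, None, 16, 30, 8, 20, None, 34, None, None, None, None, None, 45, 44, None, 40]
Validate using subtree bounds (lo, hi): at each node, require lo < value < hi,
then recurse left with hi=value and right with lo=value.
Preorder trace (stopping at first violation):
  at node 46 with bounds (-inf, +inf): OK
  at node 23 with bounds (-inf, 46): OK
  at node 16 with bounds (-inf, 23): OK
  at node 8 with bounds (-inf, 16): OK
  at node 20 with bounds (16, 23): OK
  at node 30 with bounds (23, 46): OK
  at node 34 with bounds (30, 46): OK
  at node 45 with bounds (34, 46): OK
  at node 44 with bounds (34, 45): OK
  at node 40 with bounds (34, 44): OK
No violation found at any node.
Result: Valid BST


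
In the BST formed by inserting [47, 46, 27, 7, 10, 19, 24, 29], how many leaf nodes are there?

Tree built from: [47, 46, 27, 7, 10, 19, 24, 29]
Tree (level-order array): [47, 46, None, 27, None, 7, 29, None, 10, None, None, None, 19, None, 24]
Rule: A leaf has 0 children.
Per-node child counts:
  node 47: 1 child(ren)
  node 46: 1 child(ren)
  node 27: 2 child(ren)
  node 7: 1 child(ren)
  node 10: 1 child(ren)
  node 19: 1 child(ren)
  node 24: 0 child(ren)
  node 29: 0 child(ren)
Matching nodes: [24, 29]
Count of leaf nodes: 2


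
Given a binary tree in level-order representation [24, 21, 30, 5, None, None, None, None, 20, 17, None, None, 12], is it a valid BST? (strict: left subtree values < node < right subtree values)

Level-order array: [24, 21, 30, 5, None, None, None, None, 20, 17, None, None, 12]
Validate using subtree bounds (lo, hi): at each node, require lo < value < hi,
then recurse left with hi=value and right with lo=value.
Preorder trace (stopping at first violation):
  at node 24 with bounds (-inf, +inf): OK
  at node 21 with bounds (-inf, 24): OK
  at node 5 with bounds (-inf, 21): OK
  at node 20 with bounds (5, 21): OK
  at node 17 with bounds (5, 20): OK
  at node 12 with bounds (17, 20): VIOLATION
Node 12 violates its bound: not (17 < 12 < 20).
Result: Not a valid BST


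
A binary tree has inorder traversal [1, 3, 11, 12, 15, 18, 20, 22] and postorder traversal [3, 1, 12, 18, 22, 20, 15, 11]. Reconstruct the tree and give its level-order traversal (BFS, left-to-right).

Inorder:   [1, 3, 11, 12, 15, 18, 20, 22]
Postorder: [3, 1, 12, 18, 22, 20, 15, 11]
Algorithm: postorder visits root last, so walk postorder right-to-left;
each value is the root of the current inorder slice — split it at that
value, recurse on the right subtree first, then the left.
Recursive splits:
  root=11; inorder splits into left=[1, 3], right=[12, 15, 18, 20, 22]
  root=15; inorder splits into left=[12], right=[18, 20, 22]
  root=20; inorder splits into left=[18], right=[22]
  root=22; inorder splits into left=[], right=[]
  root=18; inorder splits into left=[], right=[]
  root=12; inorder splits into left=[], right=[]
  root=1; inorder splits into left=[], right=[3]
  root=3; inorder splits into left=[], right=[]
Reconstructed level-order: [11, 1, 15, 3, 12, 20, 18, 22]


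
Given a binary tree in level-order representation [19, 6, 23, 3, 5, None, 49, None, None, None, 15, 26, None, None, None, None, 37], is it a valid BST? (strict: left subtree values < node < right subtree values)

Level-order array: [19, 6, 23, 3, 5, None, 49, None, None, None, 15, 26, None, None, None, None, 37]
Validate using subtree bounds (lo, hi): at each node, require lo < value < hi,
then recurse left with hi=value and right with lo=value.
Preorder trace (stopping at first violation):
  at node 19 with bounds (-inf, +inf): OK
  at node 6 with bounds (-inf, 19): OK
  at node 3 with bounds (-inf, 6): OK
  at node 5 with bounds (6, 19): VIOLATION
Node 5 violates its bound: not (6 < 5 < 19).
Result: Not a valid BST


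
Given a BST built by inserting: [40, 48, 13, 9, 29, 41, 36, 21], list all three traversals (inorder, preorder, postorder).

Tree insertion order: [40, 48, 13, 9, 29, 41, 36, 21]
Tree (level-order array): [40, 13, 48, 9, 29, 41, None, None, None, 21, 36]
Inorder (L, root, R): [9, 13, 21, 29, 36, 40, 41, 48]
Preorder (root, L, R): [40, 13, 9, 29, 21, 36, 48, 41]
Postorder (L, R, root): [9, 21, 36, 29, 13, 41, 48, 40]


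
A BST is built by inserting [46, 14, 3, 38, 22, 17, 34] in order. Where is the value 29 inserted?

Starting tree (level order): [46, 14, None, 3, 38, None, None, 22, None, 17, 34]
Insertion path: 46 -> 14 -> 38 -> 22 -> 34
Result: insert 29 as left child of 34
Final tree (level order): [46, 14, None, 3, 38, None, None, 22, None, 17, 34, None, None, 29]


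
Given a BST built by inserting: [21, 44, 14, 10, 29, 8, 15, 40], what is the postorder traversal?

Tree insertion order: [21, 44, 14, 10, 29, 8, 15, 40]
Tree (level-order array): [21, 14, 44, 10, 15, 29, None, 8, None, None, None, None, 40]
Postorder traversal: [8, 10, 15, 14, 40, 29, 44, 21]


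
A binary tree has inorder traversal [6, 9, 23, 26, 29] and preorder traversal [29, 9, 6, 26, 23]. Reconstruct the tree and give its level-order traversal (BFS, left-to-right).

Inorder:  [6, 9, 23, 26, 29]
Preorder: [29, 9, 6, 26, 23]
Algorithm: preorder visits root first, so consume preorder in order;
for each root, split the current inorder slice at that value into
left-subtree inorder and right-subtree inorder, then recurse.
Recursive splits:
  root=29; inorder splits into left=[6, 9, 23, 26], right=[]
  root=9; inorder splits into left=[6], right=[23, 26]
  root=6; inorder splits into left=[], right=[]
  root=26; inorder splits into left=[23], right=[]
  root=23; inorder splits into left=[], right=[]
Reconstructed level-order: [29, 9, 6, 26, 23]


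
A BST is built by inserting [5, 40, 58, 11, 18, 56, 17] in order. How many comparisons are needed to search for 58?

Search path for 58: 5 -> 40 -> 58
Found: True
Comparisons: 3


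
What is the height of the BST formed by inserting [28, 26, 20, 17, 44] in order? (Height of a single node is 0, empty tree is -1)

Insertion order: [28, 26, 20, 17, 44]
Tree (level-order array): [28, 26, 44, 20, None, None, None, 17]
Compute height bottom-up (empty subtree = -1):
  height(17) = 1 + max(-1, -1) = 0
  height(20) = 1 + max(0, -1) = 1
  height(26) = 1 + max(1, -1) = 2
  height(44) = 1 + max(-1, -1) = 0
  height(28) = 1 + max(2, 0) = 3
Height = 3


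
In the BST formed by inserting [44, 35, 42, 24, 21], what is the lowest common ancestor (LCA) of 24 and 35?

Tree insertion order: [44, 35, 42, 24, 21]
Tree (level-order array): [44, 35, None, 24, 42, 21]
In a BST, the LCA of p=24, q=35 is the first node v on the
root-to-leaf path with p <= v <= q (go left if both < v, right if both > v).
Walk from root:
  at 44: both 24 and 35 < 44, go left
  at 35: 24 <= 35 <= 35, this is the LCA
LCA = 35


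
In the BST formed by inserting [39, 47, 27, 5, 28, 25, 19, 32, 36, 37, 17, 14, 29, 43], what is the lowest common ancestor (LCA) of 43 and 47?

Tree insertion order: [39, 47, 27, 5, 28, 25, 19, 32, 36, 37, 17, 14, 29, 43]
Tree (level-order array): [39, 27, 47, 5, 28, 43, None, None, 25, None, 32, None, None, 19, None, 29, 36, 17, None, None, None, None, 37, 14]
In a BST, the LCA of p=43, q=47 is the first node v on the
root-to-leaf path with p <= v <= q (go left if both < v, right if both > v).
Walk from root:
  at 39: both 43 and 47 > 39, go right
  at 47: 43 <= 47 <= 47, this is the LCA
LCA = 47


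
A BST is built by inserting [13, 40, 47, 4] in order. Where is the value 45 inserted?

Starting tree (level order): [13, 4, 40, None, None, None, 47]
Insertion path: 13 -> 40 -> 47
Result: insert 45 as left child of 47
Final tree (level order): [13, 4, 40, None, None, None, 47, 45]


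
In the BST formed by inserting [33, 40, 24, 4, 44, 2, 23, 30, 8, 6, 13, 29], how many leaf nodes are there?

Tree built from: [33, 40, 24, 4, 44, 2, 23, 30, 8, 6, 13, 29]
Tree (level-order array): [33, 24, 40, 4, 30, None, 44, 2, 23, 29, None, None, None, None, None, 8, None, None, None, 6, 13]
Rule: A leaf has 0 children.
Per-node child counts:
  node 33: 2 child(ren)
  node 24: 2 child(ren)
  node 4: 2 child(ren)
  node 2: 0 child(ren)
  node 23: 1 child(ren)
  node 8: 2 child(ren)
  node 6: 0 child(ren)
  node 13: 0 child(ren)
  node 30: 1 child(ren)
  node 29: 0 child(ren)
  node 40: 1 child(ren)
  node 44: 0 child(ren)
Matching nodes: [2, 6, 13, 29, 44]
Count of leaf nodes: 5


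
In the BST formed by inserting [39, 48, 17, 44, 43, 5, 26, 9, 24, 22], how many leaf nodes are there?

Tree built from: [39, 48, 17, 44, 43, 5, 26, 9, 24, 22]
Tree (level-order array): [39, 17, 48, 5, 26, 44, None, None, 9, 24, None, 43, None, None, None, 22]
Rule: A leaf has 0 children.
Per-node child counts:
  node 39: 2 child(ren)
  node 17: 2 child(ren)
  node 5: 1 child(ren)
  node 9: 0 child(ren)
  node 26: 1 child(ren)
  node 24: 1 child(ren)
  node 22: 0 child(ren)
  node 48: 1 child(ren)
  node 44: 1 child(ren)
  node 43: 0 child(ren)
Matching nodes: [9, 22, 43]
Count of leaf nodes: 3


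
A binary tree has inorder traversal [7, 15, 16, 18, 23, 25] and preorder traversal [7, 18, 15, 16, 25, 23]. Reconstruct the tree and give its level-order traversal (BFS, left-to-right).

Inorder:  [7, 15, 16, 18, 23, 25]
Preorder: [7, 18, 15, 16, 25, 23]
Algorithm: preorder visits root first, so consume preorder in order;
for each root, split the current inorder slice at that value into
left-subtree inorder and right-subtree inorder, then recurse.
Recursive splits:
  root=7; inorder splits into left=[], right=[15, 16, 18, 23, 25]
  root=18; inorder splits into left=[15, 16], right=[23, 25]
  root=15; inorder splits into left=[], right=[16]
  root=16; inorder splits into left=[], right=[]
  root=25; inorder splits into left=[23], right=[]
  root=23; inorder splits into left=[], right=[]
Reconstructed level-order: [7, 18, 15, 25, 16, 23]


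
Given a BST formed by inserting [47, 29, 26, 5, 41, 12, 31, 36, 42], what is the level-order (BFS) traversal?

Tree insertion order: [47, 29, 26, 5, 41, 12, 31, 36, 42]
Tree (level-order array): [47, 29, None, 26, 41, 5, None, 31, 42, None, 12, None, 36]
BFS from the root, enqueuing left then right child of each popped node:
  queue [47] -> pop 47, enqueue [29], visited so far: [47]
  queue [29] -> pop 29, enqueue [26, 41], visited so far: [47, 29]
  queue [26, 41] -> pop 26, enqueue [5], visited so far: [47, 29, 26]
  queue [41, 5] -> pop 41, enqueue [31, 42], visited so far: [47, 29, 26, 41]
  queue [5, 31, 42] -> pop 5, enqueue [12], visited so far: [47, 29, 26, 41, 5]
  queue [31, 42, 12] -> pop 31, enqueue [36], visited so far: [47, 29, 26, 41, 5, 31]
  queue [42, 12, 36] -> pop 42, enqueue [none], visited so far: [47, 29, 26, 41, 5, 31, 42]
  queue [12, 36] -> pop 12, enqueue [none], visited so far: [47, 29, 26, 41, 5, 31, 42, 12]
  queue [36] -> pop 36, enqueue [none], visited so far: [47, 29, 26, 41, 5, 31, 42, 12, 36]
Result: [47, 29, 26, 41, 5, 31, 42, 12, 36]


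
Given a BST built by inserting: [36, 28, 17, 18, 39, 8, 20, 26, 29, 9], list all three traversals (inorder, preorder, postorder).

Tree insertion order: [36, 28, 17, 18, 39, 8, 20, 26, 29, 9]
Tree (level-order array): [36, 28, 39, 17, 29, None, None, 8, 18, None, None, None, 9, None, 20, None, None, None, 26]
Inorder (L, root, R): [8, 9, 17, 18, 20, 26, 28, 29, 36, 39]
Preorder (root, L, R): [36, 28, 17, 8, 9, 18, 20, 26, 29, 39]
Postorder (L, R, root): [9, 8, 26, 20, 18, 17, 29, 28, 39, 36]


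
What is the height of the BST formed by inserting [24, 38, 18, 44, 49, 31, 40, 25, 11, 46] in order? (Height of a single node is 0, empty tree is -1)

Insertion order: [24, 38, 18, 44, 49, 31, 40, 25, 11, 46]
Tree (level-order array): [24, 18, 38, 11, None, 31, 44, None, None, 25, None, 40, 49, None, None, None, None, 46]
Compute height bottom-up (empty subtree = -1):
  height(11) = 1 + max(-1, -1) = 0
  height(18) = 1 + max(0, -1) = 1
  height(25) = 1 + max(-1, -1) = 0
  height(31) = 1 + max(0, -1) = 1
  height(40) = 1 + max(-1, -1) = 0
  height(46) = 1 + max(-1, -1) = 0
  height(49) = 1 + max(0, -1) = 1
  height(44) = 1 + max(0, 1) = 2
  height(38) = 1 + max(1, 2) = 3
  height(24) = 1 + max(1, 3) = 4
Height = 4


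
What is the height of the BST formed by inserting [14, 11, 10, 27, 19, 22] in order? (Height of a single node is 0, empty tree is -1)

Insertion order: [14, 11, 10, 27, 19, 22]
Tree (level-order array): [14, 11, 27, 10, None, 19, None, None, None, None, 22]
Compute height bottom-up (empty subtree = -1):
  height(10) = 1 + max(-1, -1) = 0
  height(11) = 1 + max(0, -1) = 1
  height(22) = 1 + max(-1, -1) = 0
  height(19) = 1 + max(-1, 0) = 1
  height(27) = 1 + max(1, -1) = 2
  height(14) = 1 + max(1, 2) = 3
Height = 3


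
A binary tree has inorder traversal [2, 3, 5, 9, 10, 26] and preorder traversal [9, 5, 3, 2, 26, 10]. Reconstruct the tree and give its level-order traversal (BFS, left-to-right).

Inorder:  [2, 3, 5, 9, 10, 26]
Preorder: [9, 5, 3, 2, 26, 10]
Algorithm: preorder visits root first, so consume preorder in order;
for each root, split the current inorder slice at that value into
left-subtree inorder and right-subtree inorder, then recurse.
Recursive splits:
  root=9; inorder splits into left=[2, 3, 5], right=[10, 26]
  root=5; inorder splits into left=[2, 3], right=[]
  root=3; inorder splits into left=[2], right=[]
  root=2; inorder splits into left=[], right=[]
  root=26; inorder splits into left=[10], right=[]
  root=10; inorder splits into left=[], right=[]
Reconstructed level-order: [9, 5, 26, 3, 10, 2]


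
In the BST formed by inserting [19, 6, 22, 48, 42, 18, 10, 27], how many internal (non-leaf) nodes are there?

Tree built from: [19, 6, 22, 48, 42, 18, 10, 27]
Tree (level-order array): [19, 6, 22, None, 18, None, 48, 10, None, 42, None, None, None, 27]
Rule: An internal node has at least one child.
Per-node child counts:
  node 19: 2 child(ren)
  node 6: 1 child(ren)
  node 18: 1 child(ren)
  node 10: 0 child(ren)
  node 22: 1 child(ren)
  node 48: 1 child(ren)
  node 42: 1 child(ren)
  node 27: 0 child(ren)
Matching nodes: [19, 6, 18, 22, 48, 42]
Count of internal (non-leaf) nodes: 6


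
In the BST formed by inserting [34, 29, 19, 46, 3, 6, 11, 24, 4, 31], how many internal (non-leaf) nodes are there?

Tree built from: [34, 29, 19, 46, 3, 6, 11, 24, 4, 31]
Tree (level-order array): [34, 29, 46, 19, 31, None, None, 3, 24, None, None, None, 6, None, None, 4, 11]
Rule: An internal node has at least one child.
Per-node child counts:
  node 34: 2 child(ren)
  node 29: 2 child(ren)
  node 19: 2 child(ren)
  node 3: 1 child(ren)
  node 6: 2 child(ren)
  node 4: 0 child(ren)
  node 11: 0 child(ren)
  node 24: 0 child(ren)
  node 31: 0 child(ren)
  node 46: 0 child(ren)
Matching nodes: [34, 29, 19, 3, 6]
Count of internal (non-leaf) nodes: 5


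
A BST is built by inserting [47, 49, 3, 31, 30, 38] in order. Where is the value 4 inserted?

Starting tree (level order): [47, 3, 49, None, 31, None, None, 30, 38]
Insertion path: 47 -> 3 -> 31 -> 30
Result: insert 4 as left child of 30
Final tree (level order): [47, 3, 49, None, 31, None, None, 30, 38, 4]


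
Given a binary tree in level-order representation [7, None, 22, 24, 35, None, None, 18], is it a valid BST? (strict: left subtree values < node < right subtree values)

Level-order array: [7, None, 22, 24, 35, None, None, 18]
Validate using subtree bounds (lo, hi): at each node, require lo < value < hi,
then recurse left with hi=value and right with lo=value.
Preorder trace (stopping at first violation):
  at node 7 with bounds (-inf, +inf): OK
  at node 22 with bounds (7, +inf): OK
  at node 24 with bounds (7, 22): VIOLATION
Node 24 violates its bound: not (7 < 24 < 22).
Result: Not a valid BST


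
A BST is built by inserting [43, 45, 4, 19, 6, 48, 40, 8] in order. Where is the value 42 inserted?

Starting tree (level order): [43, 4, 45, None, 19, None, 48, 6, 40, None, None, None, 8]
Insertion path: 43 -> 4 -> 19 -> 40
Result: insert 42 as right child of 40
Final tree (level order): [43, 4, 45, None, 19, None, 48, 6, 40, None, None, None, 8, None, 42]


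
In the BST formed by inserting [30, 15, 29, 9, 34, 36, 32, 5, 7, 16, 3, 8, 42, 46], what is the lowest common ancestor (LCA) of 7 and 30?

Tree insertion order: [30, 15, 29, 9, 34, 36, 32, 5, 7, 16, 3, 8, 42, 46]
Tree (level-order array): [30, 15, 34, 9, 29, 32, 36, 5, None, 16, None, None, None, None, 42, 3, 7, None, None, None, 46, None, None, None, 8]
In a BST, the LCA of p=7, q=30 is the first node v on the
root-to-leaf path with p <= v <= q (go left if both < v, right if both > v).
Walk from root:
  at 30: 7 <= 30 <= 30, this is the LCA
LCA = 30


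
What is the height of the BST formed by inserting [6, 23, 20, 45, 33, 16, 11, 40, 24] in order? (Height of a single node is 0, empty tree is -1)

Insertion order: [6, 23, 20, 45, 33, 16, 11, 40, 24]
Tree (level-order array): [6, None, 23, 20, 45, 16, None, 33, None, 11, None, 24, 40]
Compute height bottom-up (empty subtree = -1):
  height(11) = 1 + max(-1, -1) = 0
  height(16) = 1 + max(0, -1) = 1
  height(20) = 1 + max(1, -1) = 2
  height(24) = 1 + max(-1, -1) = 0
  height(40) = 1 + max(-1, -1) = 0
  height(33) = 1 + max(0, 0) = 1
  height(45) = 1 + max(1, -1) = 2
  height(23) = 1 + max(2, 2) = 3
  height(6) = 1 + max(-1, 3) = 4
Height = 4


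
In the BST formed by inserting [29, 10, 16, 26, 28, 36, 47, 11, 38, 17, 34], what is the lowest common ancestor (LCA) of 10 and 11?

Tree insertion order: [29, 10, 16, 26, 28, 36, 47, 11, 38, 17, 34]
Tree (level-order array): [29, 10, 36, None, 16, 34, 47, 11, 26, None, None, 38, None, None, None, 17, 28]
In a BST, the LCA of p=10, q=11 is the first node v on the
root-to-leaf path with p <= v <= q (go left if both < v, right if both > v).
Walk from root:
  at 29: both 10 and 11 < 29, go left
  at 10: 10 <= 10 <= 11, this is the LCA
LCA = 10


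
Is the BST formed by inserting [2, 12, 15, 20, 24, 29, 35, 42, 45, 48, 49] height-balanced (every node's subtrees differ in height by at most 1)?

Tree (level-order array): [2, None, 12, None, 15, None, 20, None, 24, None, 29, None, 35, None, 42, None, 45, None, 48, None, 49]
Definition: a tree is height-balanced if, at every node, |h(left) - h(right)| <= 1 (empty subtree has height -1).
Bottom-up per-node check:
  node 49: h_left=-1, h_right=-1, diff=0 [OK], height=0
  node 48: h_left=-1, h_right=0, diff=1 [OK], height=1
  node 45: h_left=-1, h_right=1, diff=2 [FAIL (|-1-1|=2 > 1)], height=2
  node 42: h_left=-1, h_right=2, diff=3 [FAIL (|-1-2|=3 > 1)], height=3
  node 35: h_left=-1, h_right=3, diff=4 [FAIL (|-1-3|=4 > 1)], height=4
  node 29: h_left=-1, h_right=4, diff=5 [FAIL (|-1-4|=5 > 1)], height=5
  node 24: h_left=-1, h_right=5, diff=6 [FAIL (|-1-5|=6 > 1)], height=6
  node 20: h_left=-1, h_right=6, diff=7 [FAIL (|-1-6|=7 > 1)], height=7
  node 15: h_left=-1, h_right=7, diff=8 [FAIL (|-1-7|=8 > 1)], height=8
  node 12: h_left=-1, h_right=8, diff=9 [FAIL (|-1-8|=9 > 1)], height=9
  node 2: h_left=-1, h_right=9, diff=10 [FAIL (|-1-9|=10 > 1)], height=10
Node 45 violates the condition: |-1 - 1| = 2 > 1.
Result: Not balanced


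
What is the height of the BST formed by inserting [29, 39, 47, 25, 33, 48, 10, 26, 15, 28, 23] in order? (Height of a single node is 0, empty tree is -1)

Insertion order: [29, 39, 47, 25, 33, 48, 10, 26, 15, 28, 23]
Tree (level-order array): [29, 25, 39, 10, 26, 33, 47, None, 15, None, 28, None, None, None, 48, None, 23]
Compute height bottom-up (empty subtree = -1):
  height(23) = 1 + max(-1, -1) = 0
  height(15) = 1 + max(-1, 0) = 1
  height(10) = 1 + max(-1, 1) = 2
  height(28) = 1 + max(-1, -1) = 0
  height(26) = 1 + max(-1, 0) = 1
  height(25) = 1 + max(2, 1) = 3
  height(33) = 1 + max(-1, -1) = 0
  height(48) = 1 + max(-1, -1) = 0
  height(47) = 1 + max(-1, 0) = 1
  height(39) = 1 + max(0, 1) = 2
  height(29) = 1 + max(3, 2) = 4
Height = 4


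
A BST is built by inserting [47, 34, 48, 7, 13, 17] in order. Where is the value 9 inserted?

Starting tree (level order): [47, 34, 48, 7, None, None, None, None, 13, None, 17]
Insertion path: 47 -> 34 -> 7 -> 13
Result: insert 9 as left child of 13
Final tree (level order): [47, 34, 48, 7, None, None, None, None, 13, 9, 17]


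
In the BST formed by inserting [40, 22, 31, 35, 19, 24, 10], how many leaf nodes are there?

Tree built from: [40, 22, 31, 35, 19, 24, 10]
Tree (level-order array): [40, 22, None, 19, 31, 10, None, 24, 35]
Rule: A leaf has 0 children.
Per-node child counts:
  node 40: 1 child(ren)
  node 22: 2 child(ren)
  node 19: 1 child(ren)
  node 10: 0 child(ren)
  node 31: 2 child(ren)
  node 24: 0 child(ren)
  node 35: 0 child(ren)
Matching nodes: [10, 24, 35]
Count of leaf nodes: 3


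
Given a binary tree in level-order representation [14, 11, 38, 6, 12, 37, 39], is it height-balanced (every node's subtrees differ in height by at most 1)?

Tree (level-order array): [14, 11, 38, 6, 12, 37, 39]
Definition: a tree is height-balanced if, at every node, |h(left) - h(right)| <= 1 (empty subtree has height -1).
Bottom-up per-node check:
  node 6: h_left=-1, h_right=-1, diff=0 [OK], height=0
  node 12: h_left=-1, h_right=-1, diff=0 [OK], height=0
  node 11: h_left=0, h_right=0, diff=0 [OK], height=1
  node 37: h_left=-1, h_right=-1, diff=0 [OK], height=0
  node 39: h_left=-1, h_right=-1, diff=0 [OK], height=0
  node 38: h_left=0, h_right=0, diff=0 [OK], height=1
  node 14: h_left=1, h_right=1, diff=0 [OK], height=2
All nodes satisfy the balance condition.
Result: Balanced


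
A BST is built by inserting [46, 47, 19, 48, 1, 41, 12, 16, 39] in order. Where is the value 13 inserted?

Starting tree (level order): [46, 19, 47, 1, 41, None, 48, None, 12, 39, None, None, None, None, 16]
Insertion path: 46 -> 19 -> 1 -> 12 -> 16
Result: insert 13 as left child of 16
Final tree (level order): [46, 19, 47, 1, 41, None, 48, None, 12, 39, None, None, None, None, 16, None, None, 13]


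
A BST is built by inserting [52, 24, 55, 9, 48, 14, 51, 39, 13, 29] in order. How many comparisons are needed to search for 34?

Search path for 34: 52 -> 24 -> 48 -> 39 -> 29
Found: False
Comparisons: 5


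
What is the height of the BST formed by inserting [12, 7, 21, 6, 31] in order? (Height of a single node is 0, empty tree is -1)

Insertion order: [12, 7, 21, 6, 31]
Tree (level-order array): [12, 7, 21, 6, None, None, 31]
Compute height bottom-up (empty subtree = -1):
  height(6) = 1 + max(-1, -1) = 0
  height(7) = 1 + max(0, -1) = 1
  height(31) = 1 + max(-1, -1) = 0
  height(21) = 1 + max(-1, 0) = 1
  height(12) = 1 + max(1, 1) = 2
Height = 2


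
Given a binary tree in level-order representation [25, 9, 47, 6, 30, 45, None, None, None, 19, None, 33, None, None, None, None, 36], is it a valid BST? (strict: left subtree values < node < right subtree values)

Level-order array: [25, 9, 47, 6, 30, 45, None, None, None, 19, None, 33, None, None, None, None, 36]
Validate using subtree bounds (lo, hi): at each node, require lo < value < hi,
then recurse left with hi=value and right with lo=value.
Preorder trace (stopping at first violation):
  at node 25 with bounds (-inf, +inf): OK
  at node 9 with bounds (-inf, 25): OK
  at node 6 with bounds (-inf, 9): OK
  at node 30 with bounds (9, 25): VIOLATION
Node 30 violates its bound: not (9 < 30 < 25).
Result: Not a valid BST


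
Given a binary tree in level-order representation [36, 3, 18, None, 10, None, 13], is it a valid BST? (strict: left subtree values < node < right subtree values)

Level-order array: [36, 3, 18, None, 10, None, 13]
Validate using subtree bounds (lo, hi): at each node, require lo < value < hi,
then recurse left with hi=value and right with lo=value.
Preorder trace (stopping at first violation):
  at node 36 with bounds (-inf, +inf): OK
  at node 3 with bounds (-inf, 36): OK
  at node 10 with bounds (3, 36): OK
  at node 18 with bounds (36, +inf): VIOLATION
Node 18 violates its bound: not (36 < 18 < +inf).
Result: Not a valid BST


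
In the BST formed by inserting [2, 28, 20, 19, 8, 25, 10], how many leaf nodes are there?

Tree built from: [2, 28, 20, 19, 8, 25, 10]
Tree (level-order array): [2, None, 28, 20, None, 19, 25, 8, None, None, None, None, 10]
Rule: A leaf has 0 children.
Per-node child counts:
  node 2: 1 child(ren)
  node 28: 1 child(ren)
  node 20: 2 child(ren)
  node 19: 1 child(ren)
  node 8: 1 child(ren)
  node 10: 0 child(ren)
  node 25: 0 child(ren)
Matching nodes: [10, 25]
Count of leaf nodes: 2


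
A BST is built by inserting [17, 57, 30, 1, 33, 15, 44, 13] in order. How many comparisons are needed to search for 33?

Search path for 33: 17 -> 57 -> 30 -> 33
Found: True
Comparisons: 4


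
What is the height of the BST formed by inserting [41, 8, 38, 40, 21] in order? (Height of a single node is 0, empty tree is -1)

Insertion order: [41, 8, 38, 40, 21]
Tree (level-order array): [41, 8, None, None, 38, 21, 40]
Compute height bottom-up (empty subtree = -1):
  height(21) = 1 + max(-1, -1) = 0
  height(40) = 1 + max(-1, -1) = 0
  height(38) = 1 + max(0, 0) = 1
  height(8) = 1 + max(-1, 1) = 2
  height(41) = 1 + max(2, -1) = 3
Height = 3


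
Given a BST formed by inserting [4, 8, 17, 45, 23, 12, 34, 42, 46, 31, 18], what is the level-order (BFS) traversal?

Tree insertion order: [4, 8, 17, 45, 23, 12, 34, 42, 46, 31, 18]
Tree (level-order array): [4, None, 8, None, 17, 12, 45, None, None, 23, 46, 18, 34, None, None, None, None, 31, 42]
BFS from the root, enqueuing left then right child of each popped node:
  queue [4] -> pop 4, enqueue [8], visited so far: [4]
  queue [8] -> pop 8, enqueue [17], visited so far: [4, 8]
  queue [17] -> pop 17, enqueue [12, 45], visited so far: [4, 8, 17]
  queue [12, 45] -> pop 12, enqueue [none], visited so far: [4, 8, 17, 12]
  queue [45] -> pop 45, enqueue [23, 46], visited so far: [4, 8, 17, 12, 45]
  queue [23, 46] -> pop 23, enqueue [18, 34], visited so far: [4, 8, 17, 12, 45, 23]
  queue [46, 18, 34] -> pop 46, enqueue [none], visited so far: [4, 8, 17, 12, 45, 23, 46]
  queue [18, 34] -> pop 18, enqueue [none], visited so far: [4, 8, 17, 12, 45, 23, 46, 18]
  queue [34] -> pop 34, enqueue [31, 42], visited so far: [4, 8, 17, 12, 45, 23, 46, 18, 34]
  queue [31, 42] -> pop 31, enqueue [none], visited so far: [4, 8, 17, 12, 45, 23, 46, 18, 34, 31]
  queue [42] -> pop 42, enqueue [none], visited so far: [4, 8, 17, 12, 45, 23, 46, 18, 34, 31, 42]
Result: [4, 8, 17, 12, 45, 23, 46, 18, 34, 31, 42]


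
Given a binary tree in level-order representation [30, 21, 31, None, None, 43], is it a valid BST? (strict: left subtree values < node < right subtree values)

Level-order array: [30, 21, 31, None, None, 43]
Validate using subtree bounds (lo, hi): at each node, require lo < value < hi,
then recurse left with hi=value and right with lo=value.
Preorder trace (stopping at first violation):
  at node 30 with bounds (-inf, +inf): OK
  at node 21 with bounds (-inf, 30): OK
  at node 31 with bounds (30, +inf): OK
  at node 43 with bounds (30, 31): VIOLATION
Node 43 violates its bound: not (30 < 43 < 31).
Result: Not a valid BST


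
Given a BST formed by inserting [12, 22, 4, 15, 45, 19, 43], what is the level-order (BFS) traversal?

Tree insertion order: [12, 22, 4, 15, 45, 19, 43]
Tree (level-order array): [12, 4, 22, None, None, 15, 45, None, 19, 43]
BFS from the root, enqueuing left then right child of each popped node:
  queue [12] -> pop 12, enqueue [4, 22], visited so far: [12]
  queue [4, 22] -> pop 4, enqueue [none], visited so far: [12, 4]
  queue [22] -> pop 22, enqueue [15, 45], visited so far: [12, 4, 22]
  queue [15, 45] -> pop 15, enqueue [19], visited so far: [12, 4, 22, 15]
  queue [45, 19] -> pop 45, enqueue [43], visited so far: [12, 4, 22, 15, 45]
  queue [19, 43] -> pop 19, enqueue [none], visited so far: [12, 4, 22, 15, 45, 19]
  queue [43] -> pop 43, enqueue [none], visited so far: [12, 4, 22, 15, 45, 19, 43]
Result: [12, 4, 22, 15, 45, 19, 43]
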